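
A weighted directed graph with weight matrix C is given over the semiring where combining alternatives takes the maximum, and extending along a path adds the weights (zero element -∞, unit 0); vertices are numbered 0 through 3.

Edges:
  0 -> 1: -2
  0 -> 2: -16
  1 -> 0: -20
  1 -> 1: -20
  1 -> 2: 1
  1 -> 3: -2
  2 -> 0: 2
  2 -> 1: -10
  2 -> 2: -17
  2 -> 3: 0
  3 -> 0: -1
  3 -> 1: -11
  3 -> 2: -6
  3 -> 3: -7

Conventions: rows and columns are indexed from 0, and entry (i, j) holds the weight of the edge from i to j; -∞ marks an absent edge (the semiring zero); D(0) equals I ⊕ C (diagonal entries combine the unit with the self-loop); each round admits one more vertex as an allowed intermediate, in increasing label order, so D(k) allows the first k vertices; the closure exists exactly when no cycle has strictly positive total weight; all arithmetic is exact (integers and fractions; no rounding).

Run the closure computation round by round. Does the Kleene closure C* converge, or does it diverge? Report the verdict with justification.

D(0):
  [0, -2, -16, -∞]
  [-20, 0, 1, -2]
  [2, -10, 0, 0]
  [-1, -11, -6, 0]
D(1):
  [0, -2, -16, -∞]
  [-20, 0, 1, -2]
  [2, 0, 0, 0]
  [-1, -3, -6, 0]
Detection: at round 2, diagonal entry (2, 2) turns strictly positive.
Key observation: the cycle 2->0->1->2 has total weight 2 + (-2) + 1, which is strictly positive.
Answer: DIVERGES — positive cycle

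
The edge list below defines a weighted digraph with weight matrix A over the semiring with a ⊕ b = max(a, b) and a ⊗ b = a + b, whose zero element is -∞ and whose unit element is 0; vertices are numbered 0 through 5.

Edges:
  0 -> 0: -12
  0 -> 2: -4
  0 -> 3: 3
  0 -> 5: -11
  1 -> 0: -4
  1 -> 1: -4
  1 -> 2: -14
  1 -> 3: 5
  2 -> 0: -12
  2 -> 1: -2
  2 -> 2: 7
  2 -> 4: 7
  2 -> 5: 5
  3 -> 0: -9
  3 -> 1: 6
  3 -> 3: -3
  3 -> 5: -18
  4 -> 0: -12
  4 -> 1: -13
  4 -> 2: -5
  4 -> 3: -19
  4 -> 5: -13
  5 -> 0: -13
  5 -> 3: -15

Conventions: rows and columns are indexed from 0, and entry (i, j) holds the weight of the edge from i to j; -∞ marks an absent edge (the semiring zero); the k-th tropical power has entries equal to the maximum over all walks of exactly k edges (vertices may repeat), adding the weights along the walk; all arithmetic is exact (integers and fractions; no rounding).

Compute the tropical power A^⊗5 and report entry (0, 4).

A^⊗2:
  [-6, 9, 3, 0, 3, 1]
  [-4, 11, -7, 2, -7, -9]
  [-5, 5, 14, 3, 14, 12]
  [2, 3, -8, 11, -∞, -20]
  [-17, -7, 2, -8, 2, 0]
  [-24, -9, -17, -10, -∞, -24]
A^⊗3:
  [5, 6, 10, 14, 10, 8]
  [7, 8, 0, 16, 0, -2]
  [2, 12, 21, 10, 21, 19]
  [2, 17, -1, 8, -1, -3]
  [-10, 0, 9, -2, 9, 7]
  [-13, -4, -10, -4, -10, -12]
A^⊗4:
  [5, 20, 17, 11, 17, 15]
  [7, 22, 7, 13, 7, 5]
  [9, 19, 28, 17, 28, 26]
  [13, 14, 6, 22, 6, 4]
  [-3, 7, 16, 5, 16, 14]
  [-8, 2, -3, 1, -3, -5]
A^⊗5:
  [16, 17, 24, 25, 24, 22]
  [18, 19, 14, 27, 14, 12]
  [16, 26, 35, 24, 35, 33]
  [13, 28, 13, 19, 13, 11]
  [4, 14, 23, 12, 23, 21]
  [-2, 7, 4, 7, 4, 2]
Key observation: the optimum is the walk 0->2->2->2->2->4, with weight (-4) + 7 + 7 + 7 + 7 = 24.
Optimal value attained by: walk 0->2->2->2->2->4.
Answer: (A^⊗5)[0][4] = 24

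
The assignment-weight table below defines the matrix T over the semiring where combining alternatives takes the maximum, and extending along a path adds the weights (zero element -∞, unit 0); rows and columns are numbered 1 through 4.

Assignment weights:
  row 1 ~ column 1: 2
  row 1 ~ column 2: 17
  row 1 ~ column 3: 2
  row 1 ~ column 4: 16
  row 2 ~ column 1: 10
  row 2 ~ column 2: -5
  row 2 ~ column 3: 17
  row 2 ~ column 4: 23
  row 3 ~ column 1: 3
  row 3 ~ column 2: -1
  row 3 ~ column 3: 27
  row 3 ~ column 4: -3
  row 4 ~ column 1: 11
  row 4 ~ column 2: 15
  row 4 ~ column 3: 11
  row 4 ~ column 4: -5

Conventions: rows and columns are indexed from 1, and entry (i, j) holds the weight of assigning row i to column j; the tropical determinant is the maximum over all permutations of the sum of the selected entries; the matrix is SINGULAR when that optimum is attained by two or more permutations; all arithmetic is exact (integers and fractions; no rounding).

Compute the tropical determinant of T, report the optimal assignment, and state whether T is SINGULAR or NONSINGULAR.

σ = (1, 2, 3, 4): 2 + (-5) + 27 + (-5) = 19
σ = (1, 2, 4, 3): 2 + (-5) + (-3) + 11 = 5
σ = (1, 3, 2, 4): 2 + 17 + (-1) + (-5) = 13
σ = (1, 3, 4, 2): 2 + 17 + (-3) + 15 = 31
σ = (1, 4, 2, 3): 2 + 23 + (-1) + 11 = 35
σ = (1, 4, 3, 2): 2 + 23 + 27 + 15 = 67
σ = (2, 1, 3, 4): 17 + 10 + 27 + (-5) = 49
σ = (2, 1, 4, 3): 17 + 10 + (-3) + 11 = 35
σ = (2, 3, 1, 4): 17 + 17 + 3 + (-5) = 32
σ = (2, 3, 4, 1): 17 + 17 + (-3) + 11 = 42
σ = (2, 4, 1, 3): 17 + 23 + 3 + 11 = 54
σ = (2, 4, 3, 1): 17 + 23 + 27 + 11 = 78
σ = (3, 1, 2, 4): 2 + 10 + (-1) + (-5) = 6
σ = (3, 1, 4, 2): 2 + 10 + (-3) + 15 = 24
σ = (3, 2, 1, 4): 2 + (-5) + 3 + (-5) = -5
σ = (3, 2, 4, 1): 2 + (-5) + (-3) + 11 = 5
σ = (3, 4, 1, 2): 2 + 23 + 3 + 15 = 43
σ = (3, 4, 2, 1): 2 + 23 + (-1) + 11 = 35
σ = (4, 1, 2, 3): 16 + 10 + (-1) + 11 = 36
σ = (4, 1, 3, 2): 16 + 10 + 27 + 15 = 68
σ = (4, 2, 1, 3): 16 + (-5) + 3 + 11 = 25
σ = (4, 2, 3, 1): 16 + (-5) + 27 + 11 = 49
σ = (4, 3, 1, 2): 16 + 17 + 3 + 15 = 51
σ = (4, 3, 2, 1): 16 + 17 + (-1) + 11 = 43
Optimal value attained by: σ = (2, 4, 3, 1).
Answer: det⊕(T) = 78; verdict: NONSINGULAR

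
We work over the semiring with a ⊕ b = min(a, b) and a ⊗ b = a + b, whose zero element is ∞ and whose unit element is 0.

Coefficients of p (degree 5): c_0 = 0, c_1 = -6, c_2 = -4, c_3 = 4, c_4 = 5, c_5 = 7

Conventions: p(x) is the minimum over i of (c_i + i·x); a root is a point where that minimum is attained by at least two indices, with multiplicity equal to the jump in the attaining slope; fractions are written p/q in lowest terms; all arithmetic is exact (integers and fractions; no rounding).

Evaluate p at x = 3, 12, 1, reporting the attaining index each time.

p(3) = min(0+0·3=0, -6+1·3=-3, -4+2·3=2, 4+3·3=13, 5+4·3=17, 7+5·3=22) = -3 (attained by i=1)
p(12) = min(0+0·12=0, -6+1·12=6, -4+2·12=20, 4+3·12=40, 5+4·12=53, 7+5·12=67) = 0 (attained by i=0)
p(1) = min(0+0·1=0, -6+1·1=-5, -4+2·1=-2, 4+3·1=7, 5+4·1=9, 7+5·1=12) = -5 (attained by i=1)
Answer: p(3) = -3; p(12) = 0; p(1) = -5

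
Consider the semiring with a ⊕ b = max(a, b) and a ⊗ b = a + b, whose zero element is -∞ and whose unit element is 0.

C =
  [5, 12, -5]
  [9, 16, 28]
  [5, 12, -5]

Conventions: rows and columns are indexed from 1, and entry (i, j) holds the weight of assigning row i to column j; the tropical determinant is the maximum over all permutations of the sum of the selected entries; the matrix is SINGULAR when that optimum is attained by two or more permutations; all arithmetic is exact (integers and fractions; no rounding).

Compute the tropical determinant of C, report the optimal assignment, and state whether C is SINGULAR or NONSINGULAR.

σ = (1, 2, 3): 5 + 16 + (-5) = 16
σ = (1, 3, 2): 5 + 28 + 12 = 45
σ = (2, 1, 3): 12 + 9 + (-5) = 16
σ = (2, 3, 1): 12 + 28 + 5 = 45
σ = (3, 1, 2): (-5) + 9 + 12 = 16
σ = (3, 2, 1): (-5) + 16 + 5 = 16
Optimal value attained by: σ = (1, 3, 2).
Answer: det⊕(C) = 45; verdict: SINGULAR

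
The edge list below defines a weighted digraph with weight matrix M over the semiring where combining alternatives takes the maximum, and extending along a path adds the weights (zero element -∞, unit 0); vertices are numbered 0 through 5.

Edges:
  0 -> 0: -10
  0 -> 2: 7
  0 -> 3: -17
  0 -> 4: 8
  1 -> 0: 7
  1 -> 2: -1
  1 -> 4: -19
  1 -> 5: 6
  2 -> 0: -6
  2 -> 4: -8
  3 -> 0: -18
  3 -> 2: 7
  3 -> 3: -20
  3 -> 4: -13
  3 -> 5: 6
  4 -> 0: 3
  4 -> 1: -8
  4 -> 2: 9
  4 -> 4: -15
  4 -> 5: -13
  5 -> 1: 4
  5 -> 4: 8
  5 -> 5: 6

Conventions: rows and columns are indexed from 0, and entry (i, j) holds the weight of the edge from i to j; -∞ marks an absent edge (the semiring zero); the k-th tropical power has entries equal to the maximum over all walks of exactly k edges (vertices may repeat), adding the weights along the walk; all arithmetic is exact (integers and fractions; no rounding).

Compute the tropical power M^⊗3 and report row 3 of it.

M^⊗2:
  [11, 0, 17, -27, -1, -5]
  [-3, 10, 14, -10, 15, 12]
  [-5, -16, 1, -23, 2, -21]
  [1, 10, -4, -35, 14, 12]
  [3, -9, 10, -14, 11, -2]
  [11, 10, 17, -∞, 14, 12]
M^⊗3:
  [11, -1, 18, -6, 19, 6]
  [18, 16, 24, -20, 20, 18]
  [5, -6, 11, -22, 3, -10]
  [17, 16, 23, -16, 20, 18]
  [14, 3, 20, -14, 11, 4]
  [17, 16, 23, -6, 20, 18]
Answer: row 3 of M^⊗3 = [17, 16, 23, -16, 20, 18]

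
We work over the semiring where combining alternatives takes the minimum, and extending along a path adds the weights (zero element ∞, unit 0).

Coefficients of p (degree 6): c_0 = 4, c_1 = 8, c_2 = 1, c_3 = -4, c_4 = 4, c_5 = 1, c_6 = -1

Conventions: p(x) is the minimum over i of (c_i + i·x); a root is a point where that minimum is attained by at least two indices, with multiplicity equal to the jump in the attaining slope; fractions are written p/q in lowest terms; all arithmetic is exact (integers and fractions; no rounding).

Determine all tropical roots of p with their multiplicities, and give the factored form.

hull edge (i=0, c=4) to (i=3, c=-4): slope -8/3, span 3
hull edge (i=3, c=-4) to (i=6, c=-1): slope 1, span 3
Factored form: p(x) = -1 ⊗ (x ⊕ (-1)) ⊗ (x ⊕ (-1)) ⊗ (x ⊕ (-1)) ⊗ (x ⊕ 8/3) ⊗ (x ⊕ 8/3) ⊗ (x ⊕ 8/3)
Answer: roots = -1 (mult 3), 8/3 (mult 3)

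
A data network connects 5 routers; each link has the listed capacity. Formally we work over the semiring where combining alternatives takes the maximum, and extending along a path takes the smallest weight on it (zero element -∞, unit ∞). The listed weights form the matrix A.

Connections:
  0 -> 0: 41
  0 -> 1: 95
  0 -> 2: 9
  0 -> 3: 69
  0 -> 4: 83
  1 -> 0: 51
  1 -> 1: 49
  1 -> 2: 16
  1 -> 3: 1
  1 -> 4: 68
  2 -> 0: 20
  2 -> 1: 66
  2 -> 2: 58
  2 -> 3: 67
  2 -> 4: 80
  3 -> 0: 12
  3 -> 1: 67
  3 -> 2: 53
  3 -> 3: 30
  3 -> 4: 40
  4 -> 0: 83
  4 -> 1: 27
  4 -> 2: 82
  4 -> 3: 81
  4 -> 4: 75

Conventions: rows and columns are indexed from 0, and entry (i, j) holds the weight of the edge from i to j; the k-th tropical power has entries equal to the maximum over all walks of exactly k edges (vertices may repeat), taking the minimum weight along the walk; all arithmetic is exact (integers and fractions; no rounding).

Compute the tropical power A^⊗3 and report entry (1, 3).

A^⊗2:
  [83, 67, 82, 81, 75]
  [68, 51, 68, 68, 68]
  [80, 67, 80, 80, 75]
  [51, 53, 53, 53, 67]
  [75, 83, 75, 75, 83]
A^⊗3:
  [75, 83, 75, 75, 83]
  [68, 68, 68, 68, 68]
  [75, 80, 75, 75, 80]
  [67, 53, 67, 67, 67]
  [83, 75, 82, 81, 75]
Key observation: the optimum is the walk 1->4->4->3, with weight 68 min 75 min 81 = 68.
Optimal value attained by: walk 1->4->4->3.
Answer: (A^⊗3)[1][3] = 68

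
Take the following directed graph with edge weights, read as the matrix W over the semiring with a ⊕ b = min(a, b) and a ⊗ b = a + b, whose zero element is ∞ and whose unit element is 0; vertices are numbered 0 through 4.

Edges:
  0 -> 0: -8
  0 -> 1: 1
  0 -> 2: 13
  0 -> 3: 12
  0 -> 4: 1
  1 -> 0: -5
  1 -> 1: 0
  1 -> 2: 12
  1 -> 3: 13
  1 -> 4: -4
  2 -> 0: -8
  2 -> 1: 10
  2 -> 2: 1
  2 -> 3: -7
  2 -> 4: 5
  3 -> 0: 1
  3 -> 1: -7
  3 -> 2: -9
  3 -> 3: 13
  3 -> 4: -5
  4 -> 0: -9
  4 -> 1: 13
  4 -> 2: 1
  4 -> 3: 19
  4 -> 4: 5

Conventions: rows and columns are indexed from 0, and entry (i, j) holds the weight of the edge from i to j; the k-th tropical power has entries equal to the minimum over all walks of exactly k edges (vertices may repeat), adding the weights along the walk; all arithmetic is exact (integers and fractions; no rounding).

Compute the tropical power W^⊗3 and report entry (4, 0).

W^⊗2:
  [-16, -7, 2, 4, -7]
  [-13, -4, -3, 5, -4]
  [-16, -14, -16, -6, -12]
  [-17, -7, -8, -16, -11]
  [-17, -8, 2, -6, -8]
W^⊗3:
  [-24, -15, -6, -5, -15]
  [-21, -12, -4, -10, -12]
  [-24, -15, -15, -23, -18]
  [-25, -23, -25, -15, -21]
  [-25, -16, -15, -5, -16]
Key observation: the optimum is the walk 4->0->0->0, with weight (-9) + (-8) + (-8) = -25.
Optimal value attained by: walk 4->0->0->0.
Answer: (W^⊗3)[4][0] = -25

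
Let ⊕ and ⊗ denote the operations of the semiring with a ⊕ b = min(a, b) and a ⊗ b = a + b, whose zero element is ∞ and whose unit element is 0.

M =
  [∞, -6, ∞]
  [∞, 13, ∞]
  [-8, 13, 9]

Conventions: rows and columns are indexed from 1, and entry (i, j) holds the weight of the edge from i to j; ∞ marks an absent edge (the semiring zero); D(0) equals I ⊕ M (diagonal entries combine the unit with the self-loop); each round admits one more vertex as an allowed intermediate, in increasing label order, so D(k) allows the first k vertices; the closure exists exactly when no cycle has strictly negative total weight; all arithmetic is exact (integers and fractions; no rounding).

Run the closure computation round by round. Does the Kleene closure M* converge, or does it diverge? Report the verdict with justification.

D(0):
  [0, -6, ∞]
  [∞, 0, ∞]
  [-8, 13, 0]
D(1):
  [0, -6, ∞]
  [∞, 0, ∞]
  [-8, -14, 0]
D(2):
  [0, -6, ∞]
  [∞, 0, ∞]
  [-8, -14, 0]
D(3):
  [0, -6, ∞]
  [∞, 0, ∞]
  [-8, -14, 0]
Key observation: every diagonal entry stays at the unit through all rounds, so no improving cycle exists.
Answer: CONVERGES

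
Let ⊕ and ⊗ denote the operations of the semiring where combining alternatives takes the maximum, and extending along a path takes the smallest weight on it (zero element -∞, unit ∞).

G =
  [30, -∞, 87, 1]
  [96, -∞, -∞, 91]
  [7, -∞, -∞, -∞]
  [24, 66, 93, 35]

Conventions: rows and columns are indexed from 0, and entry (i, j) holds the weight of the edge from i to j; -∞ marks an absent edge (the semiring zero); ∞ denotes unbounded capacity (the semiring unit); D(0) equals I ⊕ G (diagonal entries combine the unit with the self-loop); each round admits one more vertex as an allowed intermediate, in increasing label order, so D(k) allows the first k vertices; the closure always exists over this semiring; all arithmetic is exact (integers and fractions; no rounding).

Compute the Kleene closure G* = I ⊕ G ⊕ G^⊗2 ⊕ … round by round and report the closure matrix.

D(0):
  [∞, -∞, 87, 1]
  [96, ∞, -∞, 91]
  [7, -∞, ∞, -∞]
  [24, 66, 93, ∞]
D(1):
  [∞, -∞, 87, 1]
  [96, ∞, 87, 91]
  [7, -∞, ∞, 1]
  [24, 66, 93, ∞]
D(2):
  [∞, -∞, 87, 1]
  [96, ∞, 87, 91]
  [7, -∞, ∞, 1]
  [66, 66, 93, ∞]
D(3):
  [∞, -∞, 87, 1]
  [96, ∞, 87, 91]
  [7, -∞, ∞, 1]
  [66, 66, 93, ∞]
D(4):
  [∞, 1, 87, 1]
  [96, ∞, 91, 91]
  [7, 1, ∞, 1]
  [66, 66, 93, ∞]
Answer: G* = [[∞, 1, 87, 1], [96, ∞, 91, 91], [7, 1, ∞, 1], [66, 66, 93, ∞]]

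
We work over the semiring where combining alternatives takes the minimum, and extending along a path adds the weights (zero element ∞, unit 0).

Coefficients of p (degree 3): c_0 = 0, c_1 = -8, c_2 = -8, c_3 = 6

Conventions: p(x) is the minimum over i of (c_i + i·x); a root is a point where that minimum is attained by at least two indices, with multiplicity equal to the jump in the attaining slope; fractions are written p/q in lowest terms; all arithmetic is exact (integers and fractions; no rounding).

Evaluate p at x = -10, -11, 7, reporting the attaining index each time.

p(-10) = min(0+0·(-10)=0, -8+1·(-10)=-18, -8+2·(-10)=-28, 6+3·(-10)=-24) = -28 (attained by i=2)
p(-11) = min(0+0·(-11)=0, -8+1·(-11)=-19, -8+2·(-11)=-30, 6+3·(-11)=-27) = -30 (attained by i=2)
p(7) = min(0+0·7=0, -8+1·7=-1, -8+2·7=6, 6+3·7=27) = -1 (attained by i=1)
Answer: p(-10) = -28; p(-11) = -30; p(7) = -1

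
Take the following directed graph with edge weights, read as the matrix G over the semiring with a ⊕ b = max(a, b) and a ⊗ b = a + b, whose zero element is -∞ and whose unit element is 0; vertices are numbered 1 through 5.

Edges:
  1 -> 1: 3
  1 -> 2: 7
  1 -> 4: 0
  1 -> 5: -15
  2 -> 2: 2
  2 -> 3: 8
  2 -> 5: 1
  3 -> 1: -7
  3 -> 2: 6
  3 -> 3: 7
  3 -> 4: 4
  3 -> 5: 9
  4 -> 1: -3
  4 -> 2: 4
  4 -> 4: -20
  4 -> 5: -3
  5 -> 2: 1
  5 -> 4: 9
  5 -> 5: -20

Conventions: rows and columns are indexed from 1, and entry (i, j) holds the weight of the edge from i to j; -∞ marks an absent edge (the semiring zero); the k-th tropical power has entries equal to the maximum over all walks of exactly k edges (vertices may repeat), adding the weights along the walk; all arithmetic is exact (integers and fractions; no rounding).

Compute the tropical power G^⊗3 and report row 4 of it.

G^⊗2:
  [6, 10, 15, 3, 8]
  [1, 14, 15, 12, 17]
  [1, 13, 14, 18, 16]
  [0, 6, 12, 6, 5]
  [6, 13, 9, -11, 6]
G^⊗3:
  [9, 21, 22, 19, 24]
  [9, 21, 22, 26, 24]
  [15, 22, 21, 25, 23]
  [5, 18, 19, 16, 21]
  [9, 15, 21, 15, 18]
Answer: row 4 of G^⊗3 = [5, 18, 19, 16, 21]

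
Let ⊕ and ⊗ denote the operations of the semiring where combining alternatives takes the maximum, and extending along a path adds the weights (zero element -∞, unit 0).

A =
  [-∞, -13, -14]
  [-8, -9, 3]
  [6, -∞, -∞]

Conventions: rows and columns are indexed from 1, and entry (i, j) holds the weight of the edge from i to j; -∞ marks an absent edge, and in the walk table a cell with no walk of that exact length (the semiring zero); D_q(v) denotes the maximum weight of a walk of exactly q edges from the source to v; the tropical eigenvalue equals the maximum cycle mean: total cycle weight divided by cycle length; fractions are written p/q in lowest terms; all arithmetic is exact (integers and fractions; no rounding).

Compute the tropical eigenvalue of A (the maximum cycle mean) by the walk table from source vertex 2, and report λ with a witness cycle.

q=0: [-∞, 0, -∞]
q=1: [-8, -9, 3]
q=2: [9, -18, -6]
q=3: [0, -4, -5]
Optimal cycle mean attained by: cycle 1->2->3->1, total (-13) + 3 + 6, length 3.
Answer: λ = -4/3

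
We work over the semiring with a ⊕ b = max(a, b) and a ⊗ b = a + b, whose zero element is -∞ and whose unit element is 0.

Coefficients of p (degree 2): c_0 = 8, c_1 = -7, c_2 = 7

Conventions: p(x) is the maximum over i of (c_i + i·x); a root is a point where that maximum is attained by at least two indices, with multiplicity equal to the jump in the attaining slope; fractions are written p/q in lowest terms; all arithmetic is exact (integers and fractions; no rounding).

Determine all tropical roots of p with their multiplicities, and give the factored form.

hull edge (i=0, c=8) to (i=2, c=7): slope -1/2, span 2
Factored form: p(x) = 7 ⊗ (x ⊕ 1/2) ⊗ (x ⊕ 1/2)
Answer: roots = 1/2 (mult 2)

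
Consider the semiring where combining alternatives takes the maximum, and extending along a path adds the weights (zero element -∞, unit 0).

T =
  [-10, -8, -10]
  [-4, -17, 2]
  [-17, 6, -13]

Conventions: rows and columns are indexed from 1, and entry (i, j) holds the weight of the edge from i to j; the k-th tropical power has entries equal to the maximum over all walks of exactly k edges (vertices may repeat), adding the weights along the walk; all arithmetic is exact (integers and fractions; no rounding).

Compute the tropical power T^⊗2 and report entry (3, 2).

T^⊗2:
  [-12, -4, -6]
  [-14, 8, -11]
  [2, -7, 8]
Key observation: the optimum is the walk 3->3->2, with weight (-13) + 6 = -7.
Optimal value attained by: walk 3->3->2.
Answer: (T^⊗2)[3][2] = -7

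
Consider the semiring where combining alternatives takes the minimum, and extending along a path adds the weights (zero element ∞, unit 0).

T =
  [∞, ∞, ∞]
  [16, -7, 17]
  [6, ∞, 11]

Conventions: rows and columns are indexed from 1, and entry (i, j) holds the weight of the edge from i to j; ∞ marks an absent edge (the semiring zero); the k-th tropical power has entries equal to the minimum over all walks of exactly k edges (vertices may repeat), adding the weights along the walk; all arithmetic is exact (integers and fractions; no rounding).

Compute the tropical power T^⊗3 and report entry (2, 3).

T^⊗2:
  [∞, ∞, ∞]
  [9, -14, 10]
  [17, ∞, 22]
T^⊗3:
  [∞, ∞, ∞]
  [2, -21, 3]
  [28, ∞, 33]
Key observation: the optimum is the walk 2->2->2->3, with weight (-7) + (-7) + 17 = 3.
Optimal value attained by: walk 2->2->2->3.
Answer: (T^⊗3)[2][3] = 3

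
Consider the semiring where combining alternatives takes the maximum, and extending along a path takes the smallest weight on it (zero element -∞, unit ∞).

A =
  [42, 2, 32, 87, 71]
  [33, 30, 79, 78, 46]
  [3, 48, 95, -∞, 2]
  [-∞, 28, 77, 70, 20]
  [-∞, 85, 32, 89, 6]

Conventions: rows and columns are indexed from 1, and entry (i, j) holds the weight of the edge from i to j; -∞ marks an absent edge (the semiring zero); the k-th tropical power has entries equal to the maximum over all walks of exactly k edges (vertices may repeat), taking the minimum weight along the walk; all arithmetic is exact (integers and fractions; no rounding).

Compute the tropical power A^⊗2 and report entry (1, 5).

A^⊗2:
  [42, 71, 77, 71, 42]
  [33, 48, 79, 70, 33]
  [33, 48, 95, 48, 46]
  [28, 48, 77, 70, 28]
  [33, 32, 79, 78, 46]
Key observation: the optimum is the walk 1->1->5, with weight 42 min 71 = 42.
Optimal value attained by: walk 1->1->5.
Answer: (A^⊗2)[1][5] = 42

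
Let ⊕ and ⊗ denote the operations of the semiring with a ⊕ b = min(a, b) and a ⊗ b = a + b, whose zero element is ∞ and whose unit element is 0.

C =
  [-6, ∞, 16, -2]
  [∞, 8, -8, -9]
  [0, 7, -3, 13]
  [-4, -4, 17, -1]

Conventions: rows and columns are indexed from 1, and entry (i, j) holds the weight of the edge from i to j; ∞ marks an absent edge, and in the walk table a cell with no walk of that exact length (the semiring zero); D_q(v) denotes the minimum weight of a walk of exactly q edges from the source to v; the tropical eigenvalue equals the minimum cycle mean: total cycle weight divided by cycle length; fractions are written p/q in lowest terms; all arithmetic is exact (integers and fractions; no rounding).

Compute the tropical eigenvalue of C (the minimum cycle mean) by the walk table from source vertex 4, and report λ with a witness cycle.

q=0: [∞, ∞, ∞, 0]
q=1: [-4, -4, 17, -1]
q=2: [-10, -5, -12, -13]
q=3: [-17, -17, -15, -14]
q=4: [-23, -18, -25, -26]
Optimal cycle mean attained by: cycle 2->4->2, total (-9) + (-4), length 2.
Answer: λ = -13/2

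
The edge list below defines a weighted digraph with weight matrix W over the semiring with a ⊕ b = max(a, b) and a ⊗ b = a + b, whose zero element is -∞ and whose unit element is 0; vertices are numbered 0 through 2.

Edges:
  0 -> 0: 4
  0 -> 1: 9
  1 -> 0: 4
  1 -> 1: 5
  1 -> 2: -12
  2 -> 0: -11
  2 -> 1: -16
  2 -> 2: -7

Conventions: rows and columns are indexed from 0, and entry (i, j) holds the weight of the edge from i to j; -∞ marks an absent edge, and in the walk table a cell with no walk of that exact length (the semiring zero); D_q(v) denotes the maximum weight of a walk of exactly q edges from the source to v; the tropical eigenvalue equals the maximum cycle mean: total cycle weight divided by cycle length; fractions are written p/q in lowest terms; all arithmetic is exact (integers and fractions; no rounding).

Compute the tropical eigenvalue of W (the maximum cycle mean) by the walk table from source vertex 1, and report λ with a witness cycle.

q=0: [-∞, 0, -∞]
q=1: [4, 5, -12]
q=2: [9, 13, -7]
q=3: [17, 18, 1]
Optimal cycle mean attained by: cycle 0->1->0, total 9 + 4, length 2.
Answer: λ = 13/2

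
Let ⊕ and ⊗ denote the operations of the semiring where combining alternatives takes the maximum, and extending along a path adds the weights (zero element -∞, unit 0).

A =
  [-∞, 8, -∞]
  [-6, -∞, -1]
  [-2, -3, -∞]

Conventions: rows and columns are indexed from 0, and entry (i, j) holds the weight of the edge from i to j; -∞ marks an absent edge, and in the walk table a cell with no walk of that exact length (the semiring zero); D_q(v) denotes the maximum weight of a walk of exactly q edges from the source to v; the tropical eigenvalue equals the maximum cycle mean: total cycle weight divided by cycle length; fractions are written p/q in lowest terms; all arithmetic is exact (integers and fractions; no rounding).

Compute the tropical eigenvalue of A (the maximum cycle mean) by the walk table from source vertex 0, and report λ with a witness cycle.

q=0: [0, -∞, -∞]
q=1: [-∞, 8, -∞]
q=2: [2, -∞, 7]
q=3: [5, 10, -∞]
Optimal cycle mean attained by: cycle 0->1->2->0, total 8 + (-1) + (-2), length 3.
Answer: λ = 5/3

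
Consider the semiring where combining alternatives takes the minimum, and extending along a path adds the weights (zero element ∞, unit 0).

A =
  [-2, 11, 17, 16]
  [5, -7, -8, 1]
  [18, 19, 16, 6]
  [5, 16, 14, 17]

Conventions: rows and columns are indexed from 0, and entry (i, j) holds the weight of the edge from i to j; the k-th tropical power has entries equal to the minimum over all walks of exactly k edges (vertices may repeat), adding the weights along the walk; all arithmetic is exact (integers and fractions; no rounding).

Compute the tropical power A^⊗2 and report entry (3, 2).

A^⊗2:
  [-4, 4, 3, 12]
  [-2, -14, -15, -6]
  [11, 12, 11, 20]
  [3, 9, 8, 17]
Key observation: the optimum is the walk 3->1->2, with weight 16 + (-8) = 8.
Optimal value attained by: walk 3->1->2.
Answer: (A^⊗2)[3][2] = 8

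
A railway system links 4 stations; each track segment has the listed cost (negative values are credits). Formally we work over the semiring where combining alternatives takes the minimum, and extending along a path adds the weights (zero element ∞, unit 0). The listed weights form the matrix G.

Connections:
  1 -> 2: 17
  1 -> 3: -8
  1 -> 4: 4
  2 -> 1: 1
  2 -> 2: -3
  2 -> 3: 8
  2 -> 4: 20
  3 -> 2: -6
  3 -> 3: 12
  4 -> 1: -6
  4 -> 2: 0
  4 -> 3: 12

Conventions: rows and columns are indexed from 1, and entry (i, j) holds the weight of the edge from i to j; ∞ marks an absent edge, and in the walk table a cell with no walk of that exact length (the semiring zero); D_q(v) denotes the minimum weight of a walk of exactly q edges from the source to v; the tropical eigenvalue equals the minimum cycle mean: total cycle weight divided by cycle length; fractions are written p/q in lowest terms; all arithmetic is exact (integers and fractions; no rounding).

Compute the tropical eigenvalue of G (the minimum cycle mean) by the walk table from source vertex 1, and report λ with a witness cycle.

q=0: [0, ∞, ∞, ∞]
q=1: [∞, 17, -8, 4]
q=2: [-2, -14, 4, 37]
q=3: [-13, -17, -10, 2]
q=4: [-16, -20, -21, -9]
Optimal cycle mean attained by: cycle 1->3->2->1, total (-8) + (-6) + 1, length 3.
Answer: λ = -13/3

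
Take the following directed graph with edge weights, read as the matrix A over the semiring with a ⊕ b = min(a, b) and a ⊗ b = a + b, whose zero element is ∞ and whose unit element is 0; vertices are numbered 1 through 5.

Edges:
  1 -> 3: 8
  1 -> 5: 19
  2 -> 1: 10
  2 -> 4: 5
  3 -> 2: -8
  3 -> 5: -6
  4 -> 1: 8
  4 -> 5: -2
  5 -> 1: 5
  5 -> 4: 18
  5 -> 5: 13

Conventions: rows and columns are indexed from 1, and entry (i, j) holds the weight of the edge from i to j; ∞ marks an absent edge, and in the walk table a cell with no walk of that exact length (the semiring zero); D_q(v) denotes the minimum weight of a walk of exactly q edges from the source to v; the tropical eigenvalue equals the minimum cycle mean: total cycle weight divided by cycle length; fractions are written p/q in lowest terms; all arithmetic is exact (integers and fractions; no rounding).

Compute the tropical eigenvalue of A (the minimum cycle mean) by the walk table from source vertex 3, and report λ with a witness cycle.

q=0: [∞, ∞, 0, ∞, ∞]
q=1: [∞, -8, ∞, ∞, -6]
q=2: [-1, ∞, ∞, -3, 7]
q=3: [5, ∞, 7, 25, -5]
q=4: [0, -1, 13, 13, 1]
q=5: [6, 5, 8, 4, 7]
Optimal cycle mean attained by: cycle 1->3->2->4->5->1, total 8 + (-8) + 5 + (-2) + 5, length 5.
Answer: λ = 8/5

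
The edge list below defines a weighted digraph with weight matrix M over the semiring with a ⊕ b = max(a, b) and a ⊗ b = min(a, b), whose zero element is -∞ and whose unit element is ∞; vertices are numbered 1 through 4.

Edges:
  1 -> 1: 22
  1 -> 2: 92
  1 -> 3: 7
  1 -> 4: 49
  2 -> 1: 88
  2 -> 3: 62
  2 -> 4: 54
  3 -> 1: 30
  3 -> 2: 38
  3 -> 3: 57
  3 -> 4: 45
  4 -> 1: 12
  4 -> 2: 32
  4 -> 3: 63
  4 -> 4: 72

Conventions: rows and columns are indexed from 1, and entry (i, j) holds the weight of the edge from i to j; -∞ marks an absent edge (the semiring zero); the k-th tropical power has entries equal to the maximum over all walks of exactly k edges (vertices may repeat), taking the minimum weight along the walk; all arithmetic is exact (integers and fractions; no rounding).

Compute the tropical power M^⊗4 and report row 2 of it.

M^⊗2:
  [88, 32, 62, 54]
  [30, 88, 57, 54]
  [38, 38, 57, 45]
  [32, 38, 63, 72]
M^⊗3:
  [32, 88, 57, 54]
  [88, 38, 62, 54]
  [38, 38, 57, 45]
  [38, 38, 63, 72]
M^⊗4:
  [88, 38, 62, 54]
  [38, 88, 57, 54]
  [38, 38, 57, 45]
  [38, 38, 63, 72]
Answer: row 2 of M^⊗4 = [38, 88, 57, 54]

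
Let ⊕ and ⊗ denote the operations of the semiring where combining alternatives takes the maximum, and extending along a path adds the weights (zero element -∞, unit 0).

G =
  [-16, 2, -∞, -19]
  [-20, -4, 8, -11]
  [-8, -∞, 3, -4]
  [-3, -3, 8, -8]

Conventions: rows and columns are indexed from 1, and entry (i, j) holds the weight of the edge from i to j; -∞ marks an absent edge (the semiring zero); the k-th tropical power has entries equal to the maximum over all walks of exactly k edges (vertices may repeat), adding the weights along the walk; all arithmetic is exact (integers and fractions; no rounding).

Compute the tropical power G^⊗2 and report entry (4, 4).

G^⊗2:
  [-18, -2, 10, -9]
  [0, -8, 11, 4]
  [-5, -6, 6, -1]
  [0, -1, 11, 4]
Key observation: the optimum is the walk 4->3->4, with weight 8 + (-4) = 4.
Optimal value attained by: walk 4->3->4.
Answer: (G^⊗2)[4][4] = 4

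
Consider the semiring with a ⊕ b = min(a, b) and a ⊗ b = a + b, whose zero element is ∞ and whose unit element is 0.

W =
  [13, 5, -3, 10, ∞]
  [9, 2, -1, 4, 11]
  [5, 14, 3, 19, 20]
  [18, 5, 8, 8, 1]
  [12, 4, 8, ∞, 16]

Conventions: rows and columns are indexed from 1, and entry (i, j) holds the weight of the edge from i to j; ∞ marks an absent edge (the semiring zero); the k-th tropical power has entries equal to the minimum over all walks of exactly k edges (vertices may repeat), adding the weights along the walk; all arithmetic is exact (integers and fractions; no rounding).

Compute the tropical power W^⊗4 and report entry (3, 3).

W^⊗2:
  [2, 7, 0, 9, 11]
  [4, 4, 1, 6, 5]
  [8, 10, 2, 15, 20]
  [13, 5, 4, 9, 9]
  [13, 6, 3, 8, 15]
W^⊗3:
  [5, 7, -1, 11, 10]
  [6, 6, 1, 8, 7]
  [7, 12, 5, 14, 16]
  [9, 7, 4, 9, 10]
  [8, 8, 5, 10, 9]
W^⊗4:
  [4, 9, 2, 11, 12]
  [6, 8, 3, 10, 9]
  [10, 12, 4, 16, 15]
  [9, 9, 6, 11, 10]
  [10, 10, 5, 12, 11]
Key observation: the optimum is the walk 3->1->3->1->3, with weight 5 + (-3) + 5 + (-3) = 4.
Optimal value attained by: walk 3->1->3->1->3.
Answer: (W^⊗4)[3][3] = 4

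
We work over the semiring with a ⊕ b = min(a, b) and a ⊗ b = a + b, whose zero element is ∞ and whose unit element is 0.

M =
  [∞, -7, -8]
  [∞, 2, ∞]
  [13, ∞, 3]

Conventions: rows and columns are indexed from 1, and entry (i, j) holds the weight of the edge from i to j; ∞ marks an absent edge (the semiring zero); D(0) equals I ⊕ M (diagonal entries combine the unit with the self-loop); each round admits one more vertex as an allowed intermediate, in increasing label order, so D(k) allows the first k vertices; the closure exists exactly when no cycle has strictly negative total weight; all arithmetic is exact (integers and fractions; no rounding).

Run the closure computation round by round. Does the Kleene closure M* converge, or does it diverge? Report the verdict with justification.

D(0):
  [0, -7, -8]
  [∞, 0, ∞]
  [13, ∞, 0]
D(1):
  [0, -7, -8]
  [∞, 0, ∞]
  [13, 6, 0]
D(2):
  [0, -7, -8]
  [∞, 0, ∞]
  [13, 6, 0]
D(3):
  [0, -7, -8]
  [∞, 0, ∞]
  [13, 6, 0]
Key observation: every diagonal entry stays at the unit through all rounds, so no improving cycle exists.
Answer: CONVERGES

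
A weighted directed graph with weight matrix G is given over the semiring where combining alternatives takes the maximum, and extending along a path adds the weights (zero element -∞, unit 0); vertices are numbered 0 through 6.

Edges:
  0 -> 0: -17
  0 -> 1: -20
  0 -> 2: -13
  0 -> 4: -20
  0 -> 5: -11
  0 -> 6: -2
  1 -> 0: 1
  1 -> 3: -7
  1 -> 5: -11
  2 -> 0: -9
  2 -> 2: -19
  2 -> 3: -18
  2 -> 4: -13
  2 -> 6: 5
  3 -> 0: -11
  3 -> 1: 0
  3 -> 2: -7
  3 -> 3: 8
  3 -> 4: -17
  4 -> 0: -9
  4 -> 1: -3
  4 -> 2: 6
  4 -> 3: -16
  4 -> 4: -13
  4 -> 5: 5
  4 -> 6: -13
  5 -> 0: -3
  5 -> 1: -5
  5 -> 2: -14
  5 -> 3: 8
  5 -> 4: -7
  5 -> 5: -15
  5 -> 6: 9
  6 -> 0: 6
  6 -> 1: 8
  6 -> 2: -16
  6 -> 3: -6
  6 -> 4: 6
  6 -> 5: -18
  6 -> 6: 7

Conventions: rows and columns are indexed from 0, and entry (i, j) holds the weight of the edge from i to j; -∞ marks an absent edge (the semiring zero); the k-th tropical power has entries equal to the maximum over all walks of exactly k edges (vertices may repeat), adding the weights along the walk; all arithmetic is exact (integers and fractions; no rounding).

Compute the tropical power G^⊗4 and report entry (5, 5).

G^⊗2:
  [4, 6, -14, -3, 4, -15, 5]
  [-14, -7, -12, 1, -18, -10, -1]
  [11, 13, -7, -1, 11, -8, 12]
  [1, 8, 1, 16, -9, -11, -2]
  [2, 0, -7, 13, -2, -8, 14]
  [15, 17, 1, 16, 15, -2, 16]
  [13, 15, 12, 2, 13, 11, 14]
G^⊗3:
  [11, 13, 10, 5, 11, 9, 12]
  [5, 7, -6, 9, 5, -13, 6]
  [18, 20, 17, 7, 18, 16, 19]
  [9, 16, 9, 24, 4, -3, 6]
  [20, 22, 6, 21, 20, 3, 21]
  [22, 24, 21, 24, 22, 20, 23]
  [20, 22, 19, 19, 20, 18, 21]
G^⊗4:
  [18, 20, 17, 17, 18, 16, 19]
  [12, 14, 11, 17, 12, 10, 13]
  [25, 27, 24, 24, 25, 23, 26]
  [17, 24, 17, 32, 12, 9, 14]
  [27, 29, 26, 29, 27, 25, 28]
  [29, 31, 28, 32, 29, 27, 30]
  [27, 29, 26, 27, 27, 25, 28]
Key observation: the optimum is the walk 5->6->6->4->5, with weight 9 + 7 + 6 + 5 = 27.
Optimal value attained by: walk 5->6->6->4->5.
Answer: (G^⊗4)[5][5] = 27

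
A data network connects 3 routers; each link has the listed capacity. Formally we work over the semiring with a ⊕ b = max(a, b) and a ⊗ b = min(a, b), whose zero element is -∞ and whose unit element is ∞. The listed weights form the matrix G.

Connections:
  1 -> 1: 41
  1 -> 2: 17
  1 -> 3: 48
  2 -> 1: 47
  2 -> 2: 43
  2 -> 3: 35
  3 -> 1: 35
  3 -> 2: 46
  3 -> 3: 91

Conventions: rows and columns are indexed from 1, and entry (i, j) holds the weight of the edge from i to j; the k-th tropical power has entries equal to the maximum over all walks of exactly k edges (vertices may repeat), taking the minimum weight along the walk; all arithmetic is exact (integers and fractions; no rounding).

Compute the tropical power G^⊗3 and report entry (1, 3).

G^⊗2:
  [41, 46, 48]
  [43, 43, 47]
  [46, 46, 91]
G^⊗3:
  [46, 46, 48]
  [43, 46, 47]
  [46, 46, 91]
Key observation: the optimum is the walk 1->3->3->3, with weight 48 min 91 min 91 = 48.
Optimal value attained by: walk 1->3->3->3.
Answer: (G^⊗3)[1][3] = 48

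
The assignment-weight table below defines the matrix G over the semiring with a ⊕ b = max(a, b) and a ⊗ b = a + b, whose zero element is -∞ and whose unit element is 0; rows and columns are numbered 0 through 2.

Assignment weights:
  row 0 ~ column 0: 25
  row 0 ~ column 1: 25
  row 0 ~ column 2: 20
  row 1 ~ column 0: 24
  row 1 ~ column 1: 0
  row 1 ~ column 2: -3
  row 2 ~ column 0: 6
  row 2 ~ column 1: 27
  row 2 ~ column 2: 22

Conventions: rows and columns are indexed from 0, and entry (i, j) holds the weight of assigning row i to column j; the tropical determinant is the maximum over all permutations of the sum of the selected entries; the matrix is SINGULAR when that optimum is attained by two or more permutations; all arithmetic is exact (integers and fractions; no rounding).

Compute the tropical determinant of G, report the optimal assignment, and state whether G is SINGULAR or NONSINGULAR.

σ = (0, 1, 2): 25 + 0 + 22 = 47
σ = (0, 2, 1): 25 + (-3) + 27 = 49
σ = (1, 0, 2): 25 + 24 + 22 = 71
σ = (1, 2, 0): 25 + (-3) + 6 = 28
σ = (2, 0, 1): 20 + 24 + 27 = 71
σ = (2, 1, 0): 20 + 0 + 6 = 26
Optimal value attained by: σ = (1, 0, 2).
Answer: det⊕(G) = 71; verdict: SINGULAR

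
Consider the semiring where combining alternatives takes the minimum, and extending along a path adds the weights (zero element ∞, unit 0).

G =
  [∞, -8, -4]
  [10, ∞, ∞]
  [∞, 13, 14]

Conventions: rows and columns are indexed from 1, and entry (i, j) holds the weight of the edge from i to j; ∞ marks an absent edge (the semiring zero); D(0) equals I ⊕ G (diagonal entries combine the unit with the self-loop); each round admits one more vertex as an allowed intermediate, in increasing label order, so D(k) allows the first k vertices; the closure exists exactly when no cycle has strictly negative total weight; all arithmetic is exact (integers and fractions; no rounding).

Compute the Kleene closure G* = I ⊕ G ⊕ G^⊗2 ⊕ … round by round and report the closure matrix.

D(0):
  [0, -8, -4]
  [10, 0, ∞]
  [∞, 13, 0]
D(1):
  [0, -8, -4]
  [10, 0, 6]
  [∞, 13, 0]
D(2):
  [0, -8, -4]
  [10, 0, 6]
  [23, 13, 0]
D(3):
  [0, -8, -4]
  [10, 0, 6]
  [23, 13, 0]
Answer: G* = [[0, -8, -4], [10, 0, 6], [23, 13, 0]]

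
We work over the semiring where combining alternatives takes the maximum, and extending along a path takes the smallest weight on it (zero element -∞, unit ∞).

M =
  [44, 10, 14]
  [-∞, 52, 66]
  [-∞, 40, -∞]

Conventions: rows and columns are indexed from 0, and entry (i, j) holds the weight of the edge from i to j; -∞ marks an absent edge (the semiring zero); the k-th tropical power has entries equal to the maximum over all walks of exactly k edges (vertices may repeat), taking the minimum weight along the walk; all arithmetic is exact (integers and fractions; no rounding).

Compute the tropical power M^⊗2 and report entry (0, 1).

M^⊗2:
  [44, 14, 14]
  [-∞, 52, 52]
  [-∞, 40, 40]
Key observation: the optimum is the walk 0->2->1, with weight 14 min 40 = 14.
Optimal value attained by: walk 0->2->1.
Answer: (M^⊗2)[0][1] = 14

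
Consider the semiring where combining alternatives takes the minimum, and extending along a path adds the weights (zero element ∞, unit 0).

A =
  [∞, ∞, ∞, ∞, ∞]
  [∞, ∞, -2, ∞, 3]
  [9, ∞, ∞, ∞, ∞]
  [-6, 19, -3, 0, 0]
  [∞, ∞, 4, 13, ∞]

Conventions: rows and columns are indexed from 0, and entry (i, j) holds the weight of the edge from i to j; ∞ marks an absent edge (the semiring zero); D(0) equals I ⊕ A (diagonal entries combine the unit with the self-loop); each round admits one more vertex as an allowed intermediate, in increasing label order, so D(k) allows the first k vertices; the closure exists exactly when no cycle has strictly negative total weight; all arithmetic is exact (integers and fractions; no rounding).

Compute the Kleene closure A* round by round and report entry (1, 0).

D(0):
  [0, ∞, ∞, ∞, ∞]
  [∞, 0, -2, ∞, 3]
  [9, ∞, 0, ∞, ∞]
  [-6, 19, -3, 0, 0]
  [∞, ∞, 4, 13, 0]
D(1):
  [0, ∞, ∞, ∞, ∞]
  [∞, 0, -2, ∞, 3]
  [9, ∞, 0, ∞, ∞]
  [-6, 19, -3, 0, 0]
  [∞, ∞, 4, 13, 0]
D(2):
  [0, ∞, ∞, ∞, ∞]
  [∞, 0, -2, ∞, 3]
  [9, ∞, 0, ∞, ∞]
  [-6, 19, -3, 0, 0]
  [∞, ∞, 4, 13, 0]
D(3):
  [0, ∞, ∞, ∞, ∞]
  [7, 0, -2, ∞, 3]
  [9, ∞, 0, ∞, ∞]
  [-6, 19, -3, 0, 0]
  [13, ∞, 4, 13, 0]
D(4):
  [0, ∞, ∞, ∞, ∞]
  [7, 0, -2, ∞, 3]
  [9, ∞, 0, ∞, ∞]
  [-6, 19, -3, 0, 0]
  [7, 32, 4, 13, 0]
D(5):
  [0, ∞, ∞, ∞, ∞]
  [7, 0, -2, 16, 3]
  [9, ∞, 0, ∞, ∞]
  [-6, 19, -3, 0, 0]
  [7, 32, 4, 13, 0]
Answer: A*[1][0] = 7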